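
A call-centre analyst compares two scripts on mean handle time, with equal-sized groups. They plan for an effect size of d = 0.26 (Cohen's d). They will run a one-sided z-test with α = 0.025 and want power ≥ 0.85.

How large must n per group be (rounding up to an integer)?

n = 266 per group

For power 0.85 need Φ(δ − z_{0.025}) = 0.85, so δ = z_{0.025} + z_{0.15} = 1.960 + 1.036 = 2.996.
δ = d·√(n/2) ⇒ n = 2(δ/d)² = 2 × (2.996 / 0.26)² = 265.63.
Round up to the next whole unit.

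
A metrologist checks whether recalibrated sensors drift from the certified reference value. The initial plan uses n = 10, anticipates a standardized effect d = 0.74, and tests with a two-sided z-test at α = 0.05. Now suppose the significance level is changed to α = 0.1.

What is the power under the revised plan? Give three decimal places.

Power ≈ 0.757

δ = d·√n = 0.74 × √10 = 2.3401 (unchanged). New critical value: z_{0.05} = 1.645.
Revised power = Φ(δ − 1.645) + Φ(−δ − 1.645) = Φ(0.695) + Φ(-3.985) = 0.7565 + 0.0000 = 0.7566.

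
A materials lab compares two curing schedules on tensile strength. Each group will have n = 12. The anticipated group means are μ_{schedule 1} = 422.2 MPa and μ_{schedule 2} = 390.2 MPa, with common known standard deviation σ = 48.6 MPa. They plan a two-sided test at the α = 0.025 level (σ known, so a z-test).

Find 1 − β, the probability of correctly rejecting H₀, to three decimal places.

Standardized effect: d = |μ_{schedule 1} − μ_{schedule 2}| / σ = |422.2 − 390.2| / 48.6 = 0.6584
Noncentrality parameter: δ = d·√(n/2) = 0.6584 × √(12/2) = 1.6128
Two-sided α = 0.025 → critical value z_{0.0125} = 2.241.
Power = Φ(δ − 2.241) + Φ(−δ − 2.241) = Φ(-0.629) + Φ(-3.854) = 0.2648 + 0.0001 = 0.2649.

Power ≈ 0.265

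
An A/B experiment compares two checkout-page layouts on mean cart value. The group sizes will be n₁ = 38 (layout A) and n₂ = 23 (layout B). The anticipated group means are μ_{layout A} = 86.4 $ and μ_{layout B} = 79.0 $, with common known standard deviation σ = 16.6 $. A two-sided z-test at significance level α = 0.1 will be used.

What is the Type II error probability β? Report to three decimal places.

β ≈ 0.483

Standardized effect: d = |μ_{layout A} − μ_{layout B}| / σ = |86.4 − 79.0| / 16.6 = 0.4458
Noncentrality parameter: δ = d / √(1/n₁ + 1/n₂) = 0.4458 / √(1/38 + 1/23) = 1.6874
Critical value for a two-sided test at α = 0.1: z_{α/2} = 1.645.
Power = Φ(δ − 1.645) + Φ(−δ − 1.645) = Φ(0.043) + Φ(-3.332) = 0.5170 + 0.0004 = 0.5174.
Type II error: β = 1 − power = 1 − 0.5174 = 0.4826.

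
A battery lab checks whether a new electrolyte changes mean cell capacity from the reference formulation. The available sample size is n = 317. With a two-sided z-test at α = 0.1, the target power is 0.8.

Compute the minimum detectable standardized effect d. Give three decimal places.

Required noncentrality: δ = z_{0.05} + z_{0.20} = 1.645 + 0.842 = 2.486.
(The second rejection-region term Φ(−δ − z_{α/2}) is negligible and dropped.)
δ = d·√n ⇒ d = δ/√n = 2.486/√317 = 0.1397.

d ≈ 0.140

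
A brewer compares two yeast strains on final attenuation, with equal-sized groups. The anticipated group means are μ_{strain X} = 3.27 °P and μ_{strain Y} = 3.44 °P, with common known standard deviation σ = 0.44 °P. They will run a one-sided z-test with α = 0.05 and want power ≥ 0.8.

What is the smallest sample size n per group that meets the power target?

n = 83 per group

Standardized effect: d = |μ_{strain X} − μ_{strain Y}| / σ = |3.27 − 3.44| / 0.44 = 0.3864
For power 0.8 need Φ(δ − z_{0.05}) = 0.8, so δ = z_{0.05} + z_{0.20} = 1.645 + 0.842 = 2.486.
δ = d·√(n/2) ⇒ n = 2(δ/d)² = 2 × (2.486 / 0.3864)² = 82.83.
Round up to the next whole unit.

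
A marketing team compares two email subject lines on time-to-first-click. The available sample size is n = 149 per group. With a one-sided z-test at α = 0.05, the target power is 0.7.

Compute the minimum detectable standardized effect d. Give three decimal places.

d ≈ 0.251

Need Φ(δ − 1.645) = 0.7, so δ = 1.645 + 0.524 = 2.169.
δ = d·√(n/2) ⇒ d = δ/√(n/2) = 2.169/√(149/2) = 0.2513.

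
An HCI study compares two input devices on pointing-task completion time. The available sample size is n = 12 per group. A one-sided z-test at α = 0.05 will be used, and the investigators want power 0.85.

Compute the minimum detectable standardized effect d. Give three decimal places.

Need Φ(δ − 1.645) = 0.85, so δ = 1.645 + 1.036 = 2.681.
δ = d·√(n/2) ⇒ d = δ/√(n/2) = 2.681/√(12/2) = 1.0946.

d ≈ 1.095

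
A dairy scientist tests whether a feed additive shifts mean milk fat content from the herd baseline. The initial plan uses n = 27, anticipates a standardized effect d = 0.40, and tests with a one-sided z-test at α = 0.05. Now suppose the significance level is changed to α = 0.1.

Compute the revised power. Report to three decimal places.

Power ≈ 0.787

δ = d·√n = 0.40 × √27 = 2.0785 (unchanged). New critical value: z_{0.1} = 1.282.
Revised power = P(Z > 1.282 − δ) = Φ(0.797) = 0.7872.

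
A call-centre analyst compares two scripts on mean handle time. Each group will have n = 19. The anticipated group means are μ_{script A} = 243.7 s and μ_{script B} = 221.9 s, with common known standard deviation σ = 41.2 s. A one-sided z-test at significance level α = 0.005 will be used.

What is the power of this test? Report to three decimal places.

Standardized effect: d = |μ_{script A} − μ_{script B}| / σ = |243.7 − 221.9| / 41.2 = 0.5291
Noncentrality parameter: δ = d·√(n/2) = 0.5291 × √(19/2) = 1.6309
One-sided α = 0.005 → critical value z_{0.005} = 2.576.
Power = P(Z > 2.576 − δ) = Φ(-0.945) = 0.1723.

Power ≈ 0.172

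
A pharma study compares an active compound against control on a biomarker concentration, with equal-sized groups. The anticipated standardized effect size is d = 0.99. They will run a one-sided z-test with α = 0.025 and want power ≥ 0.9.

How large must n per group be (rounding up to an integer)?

Set Φ(δ − 1.960) = 0.9; then δ − 1.960 = Φ⁻¹(0.9) = 1.282, giving δ = 3.242.
δ = d·√(n/2) ⇒ n = 2(δ/d)² = 2 × (3.242 / 0.99)² = 21.44.
Rounding up, n = 22 per group.

n = 22 per group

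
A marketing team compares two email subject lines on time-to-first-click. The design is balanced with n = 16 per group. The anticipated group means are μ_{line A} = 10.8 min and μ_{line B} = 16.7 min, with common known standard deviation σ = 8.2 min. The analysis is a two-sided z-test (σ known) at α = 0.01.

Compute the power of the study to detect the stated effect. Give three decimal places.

Standardized effect: d = |μ_{line A} − μ_{line B}| / σ = |10.8 − 16.7| / 8.2 = 0.7195
Noncentrality parameter: δ = d·√(n/2) = 0.7195 × √(16/2) = 2.0351
Critical value for a two-sided test at α = 0.01: z_{α/2} = 2.576.
Power = Φ(δ − 2.576) + Φ(−δ − 2.576) = Φ(-0.541) + Φ(-4.611) = 0.2943 + 0.0000 = 0.2943.

Power ≈ 0.294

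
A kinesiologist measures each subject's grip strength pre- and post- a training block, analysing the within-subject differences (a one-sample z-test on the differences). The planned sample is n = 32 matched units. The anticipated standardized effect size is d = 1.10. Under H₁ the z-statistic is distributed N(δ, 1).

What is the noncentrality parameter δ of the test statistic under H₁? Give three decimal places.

The noncentrality parameter scales effect size by the design's sample-size factor: δ = d·√n = 1.10 × √32 = 6.2225

δ ≈ 6.223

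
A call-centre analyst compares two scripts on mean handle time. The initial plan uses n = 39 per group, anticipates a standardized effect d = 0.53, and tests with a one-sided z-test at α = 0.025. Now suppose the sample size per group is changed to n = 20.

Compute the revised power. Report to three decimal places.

Power ≈ 0.388

With n = 20 per group: δ = d·√(n/2) = 0.53 × √(20/2) = 1.6760. Critical value z_{0.025} = 1.960.
Revised power = P(Z > 1.960 − δ) = Φ(-0.284) = 0.3882.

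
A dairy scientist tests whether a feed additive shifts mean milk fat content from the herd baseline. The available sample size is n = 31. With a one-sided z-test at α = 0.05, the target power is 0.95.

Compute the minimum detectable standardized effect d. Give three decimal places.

d ≈ 0.591

Required noncentrality: δ = z_{0.05} + z_{0.05} = 1.645 + 1.645 = 3.290.
δ = d·√n ⇒ d = δ/√n = 3.290/√31 = 0.5908.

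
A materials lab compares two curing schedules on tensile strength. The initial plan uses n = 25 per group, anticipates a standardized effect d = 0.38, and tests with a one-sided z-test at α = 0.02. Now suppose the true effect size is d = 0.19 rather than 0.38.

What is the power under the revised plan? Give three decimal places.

Power ≈ 0.083

With d = 0.19: δ = d·√(n/2) = 0.19 × √(25/2) = 0.6718. Critical value z_{0.02} = 2.054.
Revised power = Φ(δ − 2.054) = Φ(-1.382) = 0.0835.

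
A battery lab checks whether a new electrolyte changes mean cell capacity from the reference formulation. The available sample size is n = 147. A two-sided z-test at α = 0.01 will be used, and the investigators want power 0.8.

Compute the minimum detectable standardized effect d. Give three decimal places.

Required noncentrality: δ = z_{0.005} + z_{0.20} = 2.576 + 0.842 = 3.417.
(Lower-tail contribution to power is negligible for δ > 0.)
δ = d·√n ⇒ d = δ/√n = 3.417/√147 = 0.2819.

d ≈ 0.282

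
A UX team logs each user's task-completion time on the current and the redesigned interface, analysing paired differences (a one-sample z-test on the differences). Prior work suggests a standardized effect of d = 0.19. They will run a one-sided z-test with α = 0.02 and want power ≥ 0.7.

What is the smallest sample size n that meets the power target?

n = 185

Set Φ(δ − 2.054) = 0.7; then δ − 2.054 = Φ⁻¹(0.7) = 0.524, giving δ = 2.578.
δ = d·√n ⇒ n = (δ/d)² = (2.578 / 0.19)² = 184.12.
Round up to the next whole unit.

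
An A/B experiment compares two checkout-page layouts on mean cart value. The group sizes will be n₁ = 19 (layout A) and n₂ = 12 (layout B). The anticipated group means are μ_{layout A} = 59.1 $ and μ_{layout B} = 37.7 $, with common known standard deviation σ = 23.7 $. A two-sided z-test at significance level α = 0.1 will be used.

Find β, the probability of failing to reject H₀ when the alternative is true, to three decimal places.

β ≈ 0.211

Standardized effect: d = |μ_{layout A} − μ_{layout B}| / σ = |59.1 − 37.7| / 23.7 = 0.9030
Noncentrality parameter: δ = d / √(1/n₁ + 1/n₂) = 0.9030 / √(1/19 + 1/12) = 2.4488
Two-sided α = 0.1 → critical value z_{0.05} = 1.645.
Power = Φ(δ − 1.645) + Φ(−δ − 1.645) = Φ(0.804) + Φ(-4.094) = 0.7893 + 0.0000 = 0.7893.
Type II error: β = 1 − power = 1 − 0.7893 = 0.2107.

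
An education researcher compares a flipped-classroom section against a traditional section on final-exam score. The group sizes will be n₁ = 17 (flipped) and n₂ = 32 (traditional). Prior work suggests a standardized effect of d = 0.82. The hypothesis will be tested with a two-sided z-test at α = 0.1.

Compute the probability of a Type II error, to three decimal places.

β ≈ 0.138

Noncentrality parameter: δ = d / √(1/n₁ + 1/n₂) = 0.82 / √(1/17 + 1/32) = 2.7322
Two-sided α = 0.1 → critical value z_{0.05} = 1.645.
Power = Φ(δ − 1.645) + Φ(−δ − 1.645) = Φ(1.087) + Φ(-4.377) = 0.8616 + 0.0000 = 0.8616.
Type II error: β = 1 − power = 1 − 0.8616 = 0.1384.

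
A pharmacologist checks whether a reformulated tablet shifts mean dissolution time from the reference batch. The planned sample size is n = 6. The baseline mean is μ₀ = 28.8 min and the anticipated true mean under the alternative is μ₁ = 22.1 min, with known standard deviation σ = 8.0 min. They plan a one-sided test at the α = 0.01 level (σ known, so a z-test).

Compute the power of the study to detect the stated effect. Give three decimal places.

Standardized effect: d = |μ₁ − μ₀| / σ = |22.1 − 28.8| / 8.0 = 0.8375
Noncentrality parameter: δ = d·√n = 0.8375 × √6 = 2.0514
One-sided α = 0.01 → critical value z_{0.01} = 2.326.
Power = P(Z > 2.326 − δ) = Φ(-0.275) = 0.3917.

Power ≈ 0.392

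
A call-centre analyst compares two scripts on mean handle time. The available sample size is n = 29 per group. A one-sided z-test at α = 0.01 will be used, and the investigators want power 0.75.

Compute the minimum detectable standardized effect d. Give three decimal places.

d ≈ 0.788

Need Φ(δ − 2.326) = 0.75, so δ = 2.326 + 0.674 = 3.001.
δ = d·√(n/2) ⇒ d = δ/√(n/2) = 3.001/√(29/2) = 0.7881.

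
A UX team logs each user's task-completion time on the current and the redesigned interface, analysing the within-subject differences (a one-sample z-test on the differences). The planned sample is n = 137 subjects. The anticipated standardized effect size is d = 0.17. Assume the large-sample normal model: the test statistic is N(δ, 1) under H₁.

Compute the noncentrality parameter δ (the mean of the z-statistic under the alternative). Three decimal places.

The noncentrality parameter scales effect size by the design's sample-size factor: δ = d·√n = 0.17 × √137 = 1.9898

δ ≈ 1.990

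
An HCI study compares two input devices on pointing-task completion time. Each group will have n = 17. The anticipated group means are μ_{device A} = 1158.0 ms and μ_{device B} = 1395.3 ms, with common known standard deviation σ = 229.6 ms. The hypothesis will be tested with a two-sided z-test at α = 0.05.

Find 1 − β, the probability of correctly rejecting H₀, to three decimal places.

Power ≈ 0.854

Standardized effect: d = |μ_{device A} − μ_{device B}| / σ = |1158.0 − 1395.3| / 229.6 = 1.0335
Noncentrality parameter: δ = d·√(n/2) = 1.0335 × √(17/2) = 3.0133
Critical value for a two-sided test at α = 0.05: z_{α/2} = 1.960.
Power = Φ(δ − 1.960) + Φ(−δ − 1.960) = Φ(1.053) + Φ(-4.973) = 0.8539 + 0.0000 = 0.8539.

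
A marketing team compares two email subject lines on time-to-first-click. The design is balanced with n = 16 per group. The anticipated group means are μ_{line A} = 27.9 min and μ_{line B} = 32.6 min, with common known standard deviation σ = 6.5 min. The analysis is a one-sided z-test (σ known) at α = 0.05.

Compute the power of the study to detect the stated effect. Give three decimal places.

Power ≈ 0.656

Standardized effect: d = |μ_{line A} − μ_{line B}| / σ = |27.9 − 32.6| / 6.5 = 0.7231
Noncentrality parameter: δ = d·√(n/2) = 0.7231 × √(16/2) = 2.0452
Critical value for a one-sided test at α = 0.05: z_α = 1.645.
Power = P(Z > 1.645 − δ) = Φ(0.400) = 0.6555.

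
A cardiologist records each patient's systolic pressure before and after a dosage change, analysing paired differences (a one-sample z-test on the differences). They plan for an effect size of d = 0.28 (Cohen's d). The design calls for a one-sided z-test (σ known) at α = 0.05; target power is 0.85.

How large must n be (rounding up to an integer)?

n = 92

Set Φ(δ − 1.645) = 0.85; then δ − 1.645 = Φ⁻¹(0.85) = 1.036, giving δ = 2.681.
δ = d·√n ⇒ n = (δ/d)² = (2.681 / 0.28)² = 91.70.
Rounding up, n = 92.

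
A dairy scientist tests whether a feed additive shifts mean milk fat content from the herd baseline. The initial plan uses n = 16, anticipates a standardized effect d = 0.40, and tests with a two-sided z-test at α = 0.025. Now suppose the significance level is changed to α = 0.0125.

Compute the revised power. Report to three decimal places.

Power ≈ 0.185

δ = d·√n = 0.40 × √16 = 1.6000 (unchanged). New critical value: z_{0.0063} = 2.498.
Revised power = Φ(δ − 2.498) + Φ(−δ − 2.498) = Φ(-0.898) + Φ(-4.098) = 0.1847 + 0.0000 = 0.1847.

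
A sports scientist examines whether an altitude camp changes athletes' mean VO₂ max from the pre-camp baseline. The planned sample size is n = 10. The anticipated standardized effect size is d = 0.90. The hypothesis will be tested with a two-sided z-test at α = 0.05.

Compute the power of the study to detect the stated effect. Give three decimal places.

Noncentrality parameter: δ = d·√n = 0.90 × √10 = 2.8460
Critical value for a two-sided test at α = 0.05: z_{α/2} = 1.960.
Power = Φ(δ − 1.960) + Φ(−δ − 1.960) = Φ(0.886) + Φ(-4.806) = 0.8122 + 0.0000 = 0.8122.

Power ≈ 0.812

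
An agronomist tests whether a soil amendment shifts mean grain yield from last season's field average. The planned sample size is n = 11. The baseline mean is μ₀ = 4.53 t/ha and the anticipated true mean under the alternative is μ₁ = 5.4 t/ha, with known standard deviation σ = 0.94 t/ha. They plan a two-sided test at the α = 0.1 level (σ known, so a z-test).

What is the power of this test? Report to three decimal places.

Power ≈ 0.923

Standardized effect: d = |μ₁ − μ₀| / σ = |5.4 − 4.53| / 0.94 = 0.9255
Noncentrality parameter: δ = d·√n = 0.9255 × √11 = 3.0696
Two-sided α = 0.1 → critical value z_{0.05} = 1.645.
Power = Φ(δ − 1.645) + Φ(−δ − 1.645) = Φ(1.425) + Φ(-4.714) = 0.9229 + 0.0000 = 0.9229.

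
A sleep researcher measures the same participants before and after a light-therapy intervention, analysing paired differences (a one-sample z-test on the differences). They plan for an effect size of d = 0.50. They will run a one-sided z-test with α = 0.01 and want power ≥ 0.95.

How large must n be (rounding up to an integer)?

For power 0.95 need Φ(δ − z_{0.01}) = 0.95, so δ = z_{0.01} + z_{0.05} = 2.326 + 1.645 = 3.971.
δ = d·√n ⇒ n = (δ/d)² = (3.971 / 0.50)² = 63.08.
Rounding up, n = 64.

n = 64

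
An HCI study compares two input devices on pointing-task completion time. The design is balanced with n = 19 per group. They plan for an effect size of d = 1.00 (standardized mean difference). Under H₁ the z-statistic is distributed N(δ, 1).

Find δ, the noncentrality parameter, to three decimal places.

δ = d·√(n/2) = 1.00 × √(19/2) = 3.0822

δ ≈ 3.082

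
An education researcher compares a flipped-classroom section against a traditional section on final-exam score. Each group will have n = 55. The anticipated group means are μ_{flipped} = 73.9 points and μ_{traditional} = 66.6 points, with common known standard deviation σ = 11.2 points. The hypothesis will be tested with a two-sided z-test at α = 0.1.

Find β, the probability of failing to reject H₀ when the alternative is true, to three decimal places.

Standardized effect: d = |μ_{flipped} − μ_{traditional}| / σ = |73.9 − 66.6| / 11.2 = 0.6518
Noncentrality parameter: δ = d·√(n/2) = 0.6518 × √(55/2) = 3.4180
Two-sided α = 0.1 → critical value z_{0.05} = 1.645.
Power = Φ(δ − 1.645) + Φ(−δ − 1.645) = Φ(1.773) + Φ(-5.063) = 0.9619 + 0.0000 = 0.9619.
Type II error: β = 1 − power = 1 − 0.9619 = 0.0381.

β ≈ 0.038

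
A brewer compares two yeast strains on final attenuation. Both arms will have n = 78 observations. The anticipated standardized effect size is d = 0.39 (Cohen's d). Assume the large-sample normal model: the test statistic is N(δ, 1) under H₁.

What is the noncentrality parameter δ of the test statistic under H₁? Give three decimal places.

The noncentrality parameter scales effect size by the design's sample-size factor: δ = d·√(n/2) = 0.39 × √(78/2) = 2.4355

δ ≈ 2.436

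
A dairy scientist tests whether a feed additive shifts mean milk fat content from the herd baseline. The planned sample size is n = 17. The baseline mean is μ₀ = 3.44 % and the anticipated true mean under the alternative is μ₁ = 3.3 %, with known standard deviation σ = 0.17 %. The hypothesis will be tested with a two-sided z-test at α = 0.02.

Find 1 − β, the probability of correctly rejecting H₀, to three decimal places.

Standardized effect: d = |μ₁ − μ₀| / σ = |3.3 − 3.44| / 0.17 = 0.8235
Noncentrality parameter: δ = d·√n = 0.8235 × √17 = 3.3955
Critical value for a two-sided test at α = 0.02: z_{α/2} = 2.326.
Power = Φ(δ − 2.326) + Φ(−δ − 2.326) = Φ(1.069) + Φ(-5.722) = 0.8575 + 0.0000 = 0.8575.

Power ≈ 0.857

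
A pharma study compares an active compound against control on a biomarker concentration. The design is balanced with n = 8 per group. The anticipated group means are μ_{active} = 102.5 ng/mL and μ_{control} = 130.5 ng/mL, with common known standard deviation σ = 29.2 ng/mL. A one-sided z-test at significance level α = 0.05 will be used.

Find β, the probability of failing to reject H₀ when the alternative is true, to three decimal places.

Standardized effect: d = |μ_{active} − μ_{control}| / σ = |102.5 − 130.5| / 29.2 = 0.9589
Noncentrality parameter: δ = d·√(n/2) = 0.9589 × √(8/2) = 1.9178
Critical value for a one-sided test at α = 0.05: z_α = 1.645.
Power = P(Z > 1.645 − δ) = Φ(0.273) = 0.6076.
Type II error: β = 1 − power = 1 − 0.6076 = 0.3924.

β ≈ 0.392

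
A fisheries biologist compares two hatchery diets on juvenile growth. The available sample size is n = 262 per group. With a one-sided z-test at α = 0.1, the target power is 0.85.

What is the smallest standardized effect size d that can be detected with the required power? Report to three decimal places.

d ≈ 0.203

Need Φ(δ − 1.282) = 0.85, so δ = 1.282 + 1.036 = 2.318.
δ = d·√(n/2) ⇒ d = δ/√(n/2) = 2.318/√(262/2) = 0.2025.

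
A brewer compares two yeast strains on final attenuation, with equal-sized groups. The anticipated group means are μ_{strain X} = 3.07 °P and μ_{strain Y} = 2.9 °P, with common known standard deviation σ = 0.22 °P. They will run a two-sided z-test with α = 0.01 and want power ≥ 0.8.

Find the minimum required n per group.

Standardized effect: d = |μ_{strain X} − μ_{strain Y}| / σ = |3.07 − 2.9| / 0.22 = 0.7727
For power 0.8 need Φ(δ − z_{0.005}) = 0.8, so δ = z_{0.005} + z_{0.20} = 2.576 + 0.842 = 3.417.
(Ignoring the negligible lower-tail rejection probability gives the usual closed-form inversion.)
δ = d·√(n/2) ⇒ n = 2(δ/d)² = 2 × (3.417 / 0.7727)² = 39.12.
Round up to the next whole unit.

n = 40 per group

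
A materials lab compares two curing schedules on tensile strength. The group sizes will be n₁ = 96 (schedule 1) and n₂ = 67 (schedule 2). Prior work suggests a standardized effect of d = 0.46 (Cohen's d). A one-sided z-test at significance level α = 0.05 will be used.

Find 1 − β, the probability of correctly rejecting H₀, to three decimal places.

Noncentrality parameter: δ = d / √(1/n₁ + 1/n₂) = 0.46 / √(1/96 + 1/67) = 2.8896
One-sided α = 0.05 → critical value z_{0.05} = 1.645.
Power = P(Z > 1.645 − δ) = Φ(1.245) = 0.8934.

Power ≈ 0.893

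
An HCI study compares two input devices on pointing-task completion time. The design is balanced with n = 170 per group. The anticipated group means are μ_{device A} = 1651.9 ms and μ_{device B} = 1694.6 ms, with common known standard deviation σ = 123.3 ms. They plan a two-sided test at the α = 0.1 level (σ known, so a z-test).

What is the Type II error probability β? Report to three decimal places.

Standardized effect: d = |μ_{device A} − μ_{device B}| / σ = |1651.9 − 1694.6| / 123.3 = 0.3463
Noncentrality parameter: λ = d·√(n/2) = 0.3463 × √(170/2) = 3.1928
Critical value for a two-sided test at α = 0.1: z_{α/2} = 1.645.
Power = Φ(λ − 1.645) + Φ(−λ − 1.645) = Φ(1.548) + Φ(-4.838) = 0.9392 + 0.0000 = 0.9392.
Type II error: β = 1 − power = 1 − 0.9392 = 0.0608.

β ≈ 0.061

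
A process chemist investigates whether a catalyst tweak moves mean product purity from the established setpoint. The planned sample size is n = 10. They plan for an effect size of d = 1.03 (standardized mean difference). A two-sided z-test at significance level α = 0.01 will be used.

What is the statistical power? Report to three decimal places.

Noncentrality parameter: δ = d·√n = 1.03 × √10 = 3.2571
Two-sided α = 0.01 → critical value z_{0.005} = 2.576.
Power = Φ(δ − 2.576) + Φ(−δ − 2.576) = Φ(0.681) + Φ(-5.833) = 0.7522 + 0.0000 = 0.7522.

Power ≈ 0.752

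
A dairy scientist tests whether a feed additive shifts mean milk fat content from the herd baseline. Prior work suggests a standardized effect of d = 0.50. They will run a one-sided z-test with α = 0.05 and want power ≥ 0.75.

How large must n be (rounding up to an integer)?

For power 0.75 need Φ(δ − z_{0.05}) = 0.75, so δ = z_{0.05} + z_{0.25} = 1.645 + 0.674 = 2.319.
δ = d·√n ⇒ n = (δ/d)² = (2.319 / 0.50)² = 21.52.
Round up to the next whole unit.

n = 22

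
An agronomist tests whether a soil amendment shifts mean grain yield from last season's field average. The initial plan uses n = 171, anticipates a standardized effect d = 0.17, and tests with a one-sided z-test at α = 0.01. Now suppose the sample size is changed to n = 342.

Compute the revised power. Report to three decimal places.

With n = 342: δ = d·√n = 0.17 × √342 = 3.1439. Critical value z_{0.01} = 2.326.
Revised power = Φ(δ − 2.326) = Φ(0.818) = 0.7932.

Power ≈ 0.793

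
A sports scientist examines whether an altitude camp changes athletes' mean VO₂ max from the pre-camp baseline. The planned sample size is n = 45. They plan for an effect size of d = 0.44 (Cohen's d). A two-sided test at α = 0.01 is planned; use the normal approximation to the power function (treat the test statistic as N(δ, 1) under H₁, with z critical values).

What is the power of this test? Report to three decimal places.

Noncentrality parameter: δ = d·√n = 0.44 × √45 = 2.9516
Two-sided α = 0.01 → critical value z_{0.005} = 2.576.
Power = Φ(δ − 2.576) + Φ(−δ − 2.576) = Φ(0.376) + Φ(-5.527) = 0.6465 + 0.0000 = 0.6465.

Power ≈ 0.646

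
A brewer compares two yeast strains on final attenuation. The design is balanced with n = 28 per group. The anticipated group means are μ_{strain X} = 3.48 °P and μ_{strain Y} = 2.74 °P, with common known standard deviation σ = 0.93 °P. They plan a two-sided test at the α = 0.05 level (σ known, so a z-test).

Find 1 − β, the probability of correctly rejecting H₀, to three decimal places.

Standardized effect: d = |μ_{strain X} − μ_{strain Y}| / σ = |3.48 − 2.74| / 0.93 = 0.7957
Noncentrality parameter: δ = d·√(n/2) = 0.7957 × √(28/2) = 2.9772
Critical value for a two-sided test at α = 0.05: z_{α/2} = 1.960.
Power = Φ(δ − 1.960) + Φ(−δ − 1.960) = Φ(1.017) + Φ(-4.937) = 0.8455 + 0.0000 = 0.8455.

Power ≈ 0.845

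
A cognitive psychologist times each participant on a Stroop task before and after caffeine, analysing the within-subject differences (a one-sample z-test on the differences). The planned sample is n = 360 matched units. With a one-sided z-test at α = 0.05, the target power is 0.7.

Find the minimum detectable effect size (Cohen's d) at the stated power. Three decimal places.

Need Φ(δ − 1.645) = 0.7, so δ = 1.645 + 0.524 = 2.169.
δ = d·√n ⇒ d = δ/√n = 2.169/√360 = 0.1143.

d ≈ 0.114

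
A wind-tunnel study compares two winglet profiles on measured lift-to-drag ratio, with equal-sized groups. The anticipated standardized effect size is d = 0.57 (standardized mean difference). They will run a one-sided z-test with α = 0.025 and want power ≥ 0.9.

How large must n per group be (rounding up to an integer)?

Set Φ(δ − 1.960) = 0.9; then δ − 1.960 = Φ⁻¹(0.9) = 1.282, giving δ = 3.242.
δ = d·√(n/2) ⇒ n = 2(δ/d)² = 2 × (3.242 / 0.57)² = 64.68.
Round up to the next whole unit.

n = 65 per group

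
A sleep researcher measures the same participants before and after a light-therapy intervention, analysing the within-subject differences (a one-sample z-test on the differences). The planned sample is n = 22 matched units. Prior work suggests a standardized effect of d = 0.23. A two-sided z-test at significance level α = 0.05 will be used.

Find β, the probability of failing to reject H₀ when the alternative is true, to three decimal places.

Noncentrality parameter: δ = d·√n = 0.23 × √22 = 1.0788
Two-sided α = 0.05 → critical value z_{0.025} = 1.960.
Power = Φ(δ − 1.960) + Φ(−δ − 1.960) = Φ(-0.881) + Φ(-3.039) = 0.1891 + 0.0012 = 0.1903.
Type II error: β = 1 − power = 1 − 0.1903 = 0.8097.

β ≈ 0.810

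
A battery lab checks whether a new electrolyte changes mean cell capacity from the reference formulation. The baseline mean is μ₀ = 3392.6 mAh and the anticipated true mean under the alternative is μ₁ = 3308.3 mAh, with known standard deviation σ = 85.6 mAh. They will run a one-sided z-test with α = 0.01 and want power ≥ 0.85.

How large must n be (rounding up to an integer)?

n = 12

Standardized effect: d = |μ₁ − μ₀| / σ = |3308.3 − 3392.6| / 85.6 = 0.9848
For power 0.85 need Φ(δ − z_{0.01}) = 0.85, so δ = z_{0.01} + z_{0.15} = 2.326 + 1.036 = 3.363.
δ = d·√n ⇒ n = (δ/d)² = (3.363 / 0.9848)² = 11.66.
Rounding up, n = 12.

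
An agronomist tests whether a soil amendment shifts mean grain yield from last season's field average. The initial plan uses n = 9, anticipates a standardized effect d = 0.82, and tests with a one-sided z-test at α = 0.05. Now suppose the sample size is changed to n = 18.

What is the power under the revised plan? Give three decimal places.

With n = 18: δ = d·√n = 0.82 × √18 = 3.4790. Critical value z_{0.05} = 1.645.
Revised power = P(Z > 1.645 − δ) = Φ(1.834) = 0.9667.

Power ≈ 0.967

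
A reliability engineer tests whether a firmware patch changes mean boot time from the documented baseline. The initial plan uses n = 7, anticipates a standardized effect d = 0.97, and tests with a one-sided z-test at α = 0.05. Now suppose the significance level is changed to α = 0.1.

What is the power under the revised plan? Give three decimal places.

Power ≈ 0.901

δ = d·√n = 0.97 × √7 = 2.5664 (unchanged). New critical value: z_{0.1} = 1.282.
Revised power = P(Z > 1.282 − δ) = Φ(1.285) = 0.9006.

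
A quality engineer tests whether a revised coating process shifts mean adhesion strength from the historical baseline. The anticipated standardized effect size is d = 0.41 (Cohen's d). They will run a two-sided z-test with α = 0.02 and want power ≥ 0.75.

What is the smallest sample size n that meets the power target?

n = 54

For power 0.75 need Φ(δ − z_{0.01}) = 0.75, so δ = z_{0.01} + z_{0.25} = 2.326 + 0.674 = 3.001.
(The Φ(−δ − z_{α/2}) term is vanishingly small for δ > 0 and is dropped in the standard sample-size formula.)
δ = d·√n ⇒ n = (δ/d)² = (3.001 / 0.41)² = 53.57.
Rounding up, n = 54.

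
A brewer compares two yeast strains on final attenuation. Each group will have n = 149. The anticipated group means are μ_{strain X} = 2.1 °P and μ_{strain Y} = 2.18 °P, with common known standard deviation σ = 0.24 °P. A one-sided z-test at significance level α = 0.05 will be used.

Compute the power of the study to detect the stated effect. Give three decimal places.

Power ≈ 0.891

Standardized effect: d = |μ_{strain X} − μ_{strain Y}| / σ = |2.1 − 2.18| / 0.24 = 0.3333
Noncentrality parameter: δ = d·√(n/2) = 0.3333 × √(149/2) = 2.8771
One-sided α = 0.05 → critical value z_{0.05} = 1.645.
Power = Φ(δ − 1.645) = Φ(1.232) = 0.8911.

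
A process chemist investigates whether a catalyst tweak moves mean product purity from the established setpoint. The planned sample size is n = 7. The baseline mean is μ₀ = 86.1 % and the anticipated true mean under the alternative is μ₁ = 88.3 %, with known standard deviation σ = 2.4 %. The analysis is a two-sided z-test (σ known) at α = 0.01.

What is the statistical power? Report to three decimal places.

Standardized effect: d = |μ₁ − μ₀| / σ = |88.3 − 86.1| / 2.4 = 0.9167
Noncentrality parameter: δ = d·√n = 0.9167 × √7 = 2.4253
Two-sided α = 0.01 → critical value z_{0.005} = 2.576.
Power = Φ(δ − 2.576) + Φ(−δ − 2.576) = Φ(-0.151) + Φ(-5.001) = 0.4402 + 0.0000 = 0.4402.

Power ≈ 0.440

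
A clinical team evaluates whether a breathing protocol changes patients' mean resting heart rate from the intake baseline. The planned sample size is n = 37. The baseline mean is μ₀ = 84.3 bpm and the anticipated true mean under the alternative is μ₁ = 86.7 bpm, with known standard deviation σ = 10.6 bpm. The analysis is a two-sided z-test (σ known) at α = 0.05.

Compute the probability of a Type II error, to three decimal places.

Standardized effect: d = |μ₁ − μ₀| / σ = |86.7 − 84.3| / 10.6 = 0.2264
Noncentrality parameter: δ = d·√n = 0.2264 × √37 = 1.3772
Critical value for a two-sided test at α = 0.05: z_{α/2} = 1.960.
Power = Φ(δ − 1.960) + Φ(−δ − 1.960) = Φ(-0.583) + Φ(-3.337) = 0.2800 + 0.0004 = 0.2805.
Type II error: β = 1 − power = 1 − 0.2805 = 0.7195.

β ≈ 0.720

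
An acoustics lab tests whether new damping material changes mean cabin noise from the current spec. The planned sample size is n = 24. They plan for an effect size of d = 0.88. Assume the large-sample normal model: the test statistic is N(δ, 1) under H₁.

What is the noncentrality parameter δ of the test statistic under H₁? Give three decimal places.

δ = d·√n = 0.88 × √24 = 4.3111

δ ≈ 4.311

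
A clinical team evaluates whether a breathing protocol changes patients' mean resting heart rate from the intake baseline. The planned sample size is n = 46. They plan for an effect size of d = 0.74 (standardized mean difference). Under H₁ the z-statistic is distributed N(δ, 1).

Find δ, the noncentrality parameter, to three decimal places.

The noncentrality parameter scales effect size by the design's sample-size factor: δ = d·√n = 0.74 × √46 = 5.0189

δ ≈ 5.019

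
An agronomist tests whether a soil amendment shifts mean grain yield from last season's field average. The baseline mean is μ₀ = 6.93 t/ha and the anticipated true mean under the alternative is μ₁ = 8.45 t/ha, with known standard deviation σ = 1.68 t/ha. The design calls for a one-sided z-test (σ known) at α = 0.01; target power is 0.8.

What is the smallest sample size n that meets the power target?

Standardized effect: d = |μ₁ − μ₀| / σ = |8.45 − 6.93| / 1.68 = 0.9048
For power 0.8 need Φ(δ − z_{0.01}) = 0.8, so δ = z_{0.01} + z_{0.20} = 2.326 + 0.842 = 3.168.
δ = d·√n ⇒ n = (δ/d)² = (3.168 / 0.9048)² = 12.26.
Round up to the next whole unit.

n = 13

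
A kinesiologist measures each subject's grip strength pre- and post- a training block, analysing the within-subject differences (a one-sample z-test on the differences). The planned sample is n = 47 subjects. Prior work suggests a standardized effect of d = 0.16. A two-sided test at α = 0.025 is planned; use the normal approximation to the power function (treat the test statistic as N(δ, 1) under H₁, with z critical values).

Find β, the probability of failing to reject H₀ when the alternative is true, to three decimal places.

Noncentrality parameter: δ = d·√n = 0.16 × √47 = 1.0969
Two-sided α = 0.025 → critical value z_{0.0125} = 2.241.
Power = Φ(δ − 2.241) + Φ(−δ − 2.241) = Φ(-1.144) + Φ(-3.338) = 0.1262 + 0.0004 = 0.1266.
Type II error: β = 1 − power = 1 − 0.1266 = 0.8734.

β ≈ 0.873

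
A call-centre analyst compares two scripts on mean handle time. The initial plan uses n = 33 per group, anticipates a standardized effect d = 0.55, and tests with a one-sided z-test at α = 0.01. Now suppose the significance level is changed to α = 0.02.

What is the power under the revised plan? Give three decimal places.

δ = d·√(n/2) = 0.55 × √(33/2) = 2.2341 (unchanged). New critical value: z_{0.02} = 2.054.
Revised power = P(Z > 2.054 − δ) = Φ(0.180) = 0.5716.

Power ≈ 0.572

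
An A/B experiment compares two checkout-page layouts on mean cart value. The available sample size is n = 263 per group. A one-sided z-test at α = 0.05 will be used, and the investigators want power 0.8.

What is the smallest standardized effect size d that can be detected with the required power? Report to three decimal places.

Required noncentrality: δ = z_{0.05} + z_{0.20} = 1.645 + 0.842 = 2.486.
δ = d·√(n/2) ⇒ d = δ/√(n/2) = 2.486/√(263/2) = 0.2168.

d ≈ 0.217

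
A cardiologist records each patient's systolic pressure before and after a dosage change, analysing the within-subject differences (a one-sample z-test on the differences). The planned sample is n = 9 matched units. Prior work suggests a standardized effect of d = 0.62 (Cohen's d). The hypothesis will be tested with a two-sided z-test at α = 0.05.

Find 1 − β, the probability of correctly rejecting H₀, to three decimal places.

Noncentrality parameter: δ = d·√n = 0.62 × √9 = 1.8600
Critical value for a two-sided test at α = 0.05: z_{α/2} = 1.960.
Power = Φ(δ − 1.960) + Φ(−δ − 1.960) = Φ(-0.100) + Φ(-3.820) = 0.4602 + 0.0001 = 0.4603.

Power ≈ 0.460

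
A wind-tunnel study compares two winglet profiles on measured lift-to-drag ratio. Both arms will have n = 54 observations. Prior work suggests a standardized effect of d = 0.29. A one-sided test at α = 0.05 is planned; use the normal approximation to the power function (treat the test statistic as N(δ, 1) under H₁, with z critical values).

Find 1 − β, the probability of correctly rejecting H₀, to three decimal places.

Noncentrality parameter: δ = d·√(n/2) = 0.29 × √(54/2) = 1.5069
One-sided α = 0.05 → critical value z_{0.05} = 1.645.
Power = P(Z > 1.645 − δ) = Φ(-0.138) = 0.4451.

Power ≈ 0.445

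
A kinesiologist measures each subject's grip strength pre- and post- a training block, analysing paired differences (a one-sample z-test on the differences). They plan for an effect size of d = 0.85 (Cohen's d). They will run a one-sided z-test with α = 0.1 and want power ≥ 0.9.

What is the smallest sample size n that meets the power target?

n = 10

Set Φ(δ − 1.282) = 0.9; then δ − 1.282 = Φ⁻¹(0.9) = 1.282, giving δ = 2.563.
δ = d·√n ⇒ n = (δ/d)² = (2.563 / 0.85)² = 9.09.
Round up to the next whole unit.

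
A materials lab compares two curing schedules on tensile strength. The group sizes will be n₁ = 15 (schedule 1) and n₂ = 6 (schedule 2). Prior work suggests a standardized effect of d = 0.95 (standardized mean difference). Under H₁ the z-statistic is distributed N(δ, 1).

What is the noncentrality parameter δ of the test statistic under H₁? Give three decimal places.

δ = d / √(1/n₁ + 1/n₂) = 0.95 / √(1/15 + 1/6) = 1.9667

δ ≈ 1.967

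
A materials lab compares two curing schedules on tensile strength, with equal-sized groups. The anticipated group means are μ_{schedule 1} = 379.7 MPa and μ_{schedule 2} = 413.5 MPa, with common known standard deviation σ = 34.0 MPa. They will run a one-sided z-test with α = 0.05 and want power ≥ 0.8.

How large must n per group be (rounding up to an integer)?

Standardized effect: d = |μ_{schedule 1} − μ_{schedule 2}| / σ = |379.7 − 413.5| / 34.0 = 0.9941
Set Φ(δ − 1.645) = 0.8; then δ − 1.645 = Φ⁻¹(0.8) = 0.842, giving δ = 2.486.
δ = d·√(n/2) ⇒ n = 2(δ/d)² = 2 × (2.486 / 0.9941)² = 12.51.
Rounding up, n = 13 per group.

n = 13 per group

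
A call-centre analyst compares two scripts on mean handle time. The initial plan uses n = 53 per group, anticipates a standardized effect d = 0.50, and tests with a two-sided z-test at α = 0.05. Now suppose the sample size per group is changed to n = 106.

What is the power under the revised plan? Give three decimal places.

With n = 106 per group: δ = d·√(n/2) = 0.50 × √(106/2) = 3.6401. Critical value z_{0.025} = 1.960.
Revised power = Φ(δ − 1.960) + Φ(−δ − 1.960) = Φ(1.680) + Φ(-5.600) = 0.9535 + 0.0000 = 0.9535.

Power ≈ 0.954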